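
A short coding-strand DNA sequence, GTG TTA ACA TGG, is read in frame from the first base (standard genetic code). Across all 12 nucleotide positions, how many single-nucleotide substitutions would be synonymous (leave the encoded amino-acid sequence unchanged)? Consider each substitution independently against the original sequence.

8

Codon 1 (GTG, Val): 3 synonymous substitutions.
Codon 2 (TTA, Leu): 2 synonymous substitutions.
Codon 3 (ACA, Thr): 3 synonymous substitutions.
Codon 4 (TGG, Trp): 0 synonymous substitutions.
Total: 3 + 2 + 3 + 0 = 8.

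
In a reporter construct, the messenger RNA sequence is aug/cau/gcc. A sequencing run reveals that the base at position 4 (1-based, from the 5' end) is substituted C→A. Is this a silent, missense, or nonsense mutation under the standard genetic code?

missense

Position 4 falls in codon 2: CAU → His.
After the substitution the codon is AAU → Asn.
His ≠ Asn, so this is a missense mutation.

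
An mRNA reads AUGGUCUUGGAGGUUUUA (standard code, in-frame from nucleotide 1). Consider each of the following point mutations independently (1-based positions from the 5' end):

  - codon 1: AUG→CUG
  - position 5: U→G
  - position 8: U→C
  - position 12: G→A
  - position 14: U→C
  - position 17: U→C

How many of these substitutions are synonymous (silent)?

1

Codon 1: AUG (Met) → CUG (Leu) — missense.
Codon 2: GUC (Val) → GGC (Gly) — missense.
Codon 3: UUG (Leu) → UCG (Ser) — missense.
Codon 4: GAG (Glu) → GAA (Glu) — synonymous.
Codon 5: GUU (Val) → GCU (Ala) — missense.
Codon 6: UUA (Leu) → UCA (Ser) — missense.
Synonymous: 1 of 6.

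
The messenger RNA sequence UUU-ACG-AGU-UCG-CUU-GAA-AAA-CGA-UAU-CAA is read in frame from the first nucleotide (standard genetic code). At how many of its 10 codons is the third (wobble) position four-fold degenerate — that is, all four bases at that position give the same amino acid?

4

Codon 1 UUU (Phe): third position 2-fold.
Codon 2 ACG (Thr): third position 4-fold.
Codon 3 AGU (Ser): third position 2-fold.
Codon 4 UCG (Ser): third position 4-fold.
Codon 5 CUU (Leu): third position 4-fold.
Codon 6 GAA (Glu): third position 2-fold.
Codon 7 AAA (Lys): third position 2-fold.
Codon 8 CGA (Arg): third position 4-fold.
Codon 9 UAU (Tyr): third position 2-fold.
Codon 10 CAA (Gln): third position 2-fold.
Four-fold degenerate third positions: 4.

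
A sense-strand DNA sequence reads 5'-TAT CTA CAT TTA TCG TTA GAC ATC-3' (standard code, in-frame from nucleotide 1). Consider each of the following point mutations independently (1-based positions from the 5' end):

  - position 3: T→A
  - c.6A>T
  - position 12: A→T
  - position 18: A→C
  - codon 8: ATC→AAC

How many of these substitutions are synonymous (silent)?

Codon 1: TAT (Tyr) → TAA (Stop) — nonsense.
Codon 2: CTA (Leu) → CTT (Leu) — synonymous.
Codon 4: TTA (Leu) → TTT (Phe) — missense.
Codon 6: TTA (Leu) → TTC (Phe) — missense.
Codon 8: ATC (Ile) → AAC (Asn) — missense.
Synonymous: 1 of 5.

1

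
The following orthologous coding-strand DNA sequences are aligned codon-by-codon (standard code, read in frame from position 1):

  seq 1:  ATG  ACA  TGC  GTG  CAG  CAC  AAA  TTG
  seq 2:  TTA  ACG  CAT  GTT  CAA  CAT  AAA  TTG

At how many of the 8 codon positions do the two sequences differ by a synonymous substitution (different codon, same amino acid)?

4

Codon 1: ATG Met / TTA Leu — nonsynonymous.
Codon 2: ACA Thr / ACG Thr — synonymous.
Codon 3: TGC Cys / CAT His — nonsynonymous.
Codon 4: GTG Val / GTT Val — synonymous.
Codon 5: CAG Gln / CAA Gln — synonymous.
Codon 6: CAC His / CAT His — synonymous.
Codon 7: AAA Lys / AAA Lys — identical.
Codon 8: TTG Leu / TTG Leu — identical.
Synonymous differences: 4.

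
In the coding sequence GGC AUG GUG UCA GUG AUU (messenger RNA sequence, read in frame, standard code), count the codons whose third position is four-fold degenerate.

Codon 1 GGC (Gly): third position 4-fold.
Codon 2 AUG (Met): third position 1-fold.
Codon 3 GUG (Val): third position 4-fold.
Codon 4 UCA (Ser): third position 4-fold.
Codon 5 GUG (Val): third position 4-fold.
Codon 6 AUU (Ile): third position 3-fold.
Four-fold degenerate third positions: 4.

4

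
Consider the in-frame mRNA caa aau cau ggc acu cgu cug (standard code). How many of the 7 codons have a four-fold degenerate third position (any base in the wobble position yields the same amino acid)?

Codon 1 CAA (Gln): third position 2-fold.
Codon 2 AAU (Asn): third position 2-fold.
Codon 3 CAU (His): third position 2-fold.
Codon 4 GGC (Gly): third position 4-fold.
Codon 5 ACU (Thr): third position 4-fold.
Codon 6 CGU (Arg): third position 4-fold.
Codon 7 CUG (Leu): third position 4-fold.
Four-fold degenerate third positions: 4.

4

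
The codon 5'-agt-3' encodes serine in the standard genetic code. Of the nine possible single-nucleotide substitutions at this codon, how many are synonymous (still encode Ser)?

1

Position 1: none → 0 synonymous.
Position 2: none → 0 synonymous.
Position 3: AGC → 1 synonymous.
Total: 0 + 0 + 1 = 1.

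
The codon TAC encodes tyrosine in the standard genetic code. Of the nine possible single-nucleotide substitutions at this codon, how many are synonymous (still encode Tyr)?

1

Position 1: none → 0 synonymous.
Position 2: none → 0 synonymous.
Position 3: TAT → 1 synonymous.
Total: 0 + 0 + 1 = 1.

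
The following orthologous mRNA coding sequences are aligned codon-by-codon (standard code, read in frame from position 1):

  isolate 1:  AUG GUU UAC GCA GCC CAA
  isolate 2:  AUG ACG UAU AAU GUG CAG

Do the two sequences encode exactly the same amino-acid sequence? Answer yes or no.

Codon 1: AUG Met / AUG Met — identical.
Codon 2: GUU Val / ACG Thr — nonsynonymous.
Codon 3: UAC Tyr / UAU Tyr — synonymous.
Codon 4: GCA Ala / AAU Asn — nonsynonymous.
Codon 5: GCC Ala / GUG Val — nonsynonymous.
Codon 6: CAA Gln / CAG Gln — synonymous.
Nonsynonymous differences: 3 → different protein.

no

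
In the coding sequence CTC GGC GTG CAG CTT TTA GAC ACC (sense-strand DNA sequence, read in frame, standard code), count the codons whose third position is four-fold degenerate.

5

Codon 1 CTC (Leu): third position 4-fold.
Codon 2 GGC (Gly): third position 4-fold.
Codon 3 GTG (Val): third position 4-fold.
Codon 4 CAG (Gln): third position 2-fold.
Codon 5 CTT (Leu): third position 4-fold.
Codon 6 TTA (Leu): third position 2-fold.
Codon 7 GAC (Asp): third position 2-fold.
Codon 8 ACC (Thr): third position 4-fold.
Four-fold degenerate third positions: 5.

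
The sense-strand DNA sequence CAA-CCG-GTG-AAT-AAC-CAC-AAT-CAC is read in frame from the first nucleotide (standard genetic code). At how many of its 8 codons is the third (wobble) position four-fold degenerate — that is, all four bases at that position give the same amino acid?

2

Codon 1 CAA (Gln): third position 2-fold.
Codon 2 CCG (Pro): third position 4-fold.
Codon 3 GTG (Val): third position 4-fold.
Codon 4 AAT (Asn): third position 2-fold.
Codon 5 AAC (Asn): third position 2-fold.
Codon 6 CAC (His): third position 2-fold.
Codon 7 AAT (Asn): third position 2-fold.
Codon 8 CAC (His): third position 2-fold.
Four-fold degenerate third positions: 2.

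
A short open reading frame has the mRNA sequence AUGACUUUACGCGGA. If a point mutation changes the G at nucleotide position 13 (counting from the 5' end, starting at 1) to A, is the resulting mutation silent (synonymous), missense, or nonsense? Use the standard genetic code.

missense

Position 13 falls in codon 5: GGA → Gly.
After the substitution the codon is AGA → Arg.
Gly ≠ Arg, so this is a missense mutation.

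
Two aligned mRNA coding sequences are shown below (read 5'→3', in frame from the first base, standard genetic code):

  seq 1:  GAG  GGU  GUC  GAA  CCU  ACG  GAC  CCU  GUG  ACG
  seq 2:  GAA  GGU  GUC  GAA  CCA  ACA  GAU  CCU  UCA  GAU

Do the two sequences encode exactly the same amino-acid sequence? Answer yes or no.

no

Codon 1: GAG Glu / GAA Glu — synonymous.
Codon 2: GGU Gly / GGU Gly — identical.
Codon 3: GUC Val / GUC Val — identical.
Codon 4: GAA Glu / GAA Glu — identical.
Codon 5: CCU Pro / CCA Pro — synonymous.
Codon 6: ACG Thr / ACA Thr — synonymous.
Codon 7: GAC Asp / GAU Asp — synonymous.
Codon 8: CCU Pro / CCU Pro — identical.
Codon 9: GUG Val / UCA Ser — nonsynonymous.
Codon 10: ACG Thr / GAU Asp — nonsynonymous.
Nonsynonymous differences: 2 → different protein.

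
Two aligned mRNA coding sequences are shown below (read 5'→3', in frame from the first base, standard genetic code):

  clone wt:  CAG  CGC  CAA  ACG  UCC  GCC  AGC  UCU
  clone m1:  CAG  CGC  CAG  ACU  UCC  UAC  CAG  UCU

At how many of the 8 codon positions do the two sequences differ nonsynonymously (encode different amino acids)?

2

Codon 1: CAG Gln / CAG Gln — identical.
Codon 2: CGC Arg / CGC Arg — identical.
Codon 3: CAA Gln / CAG Gln — synonymous.
Codon 4: ACG Thr / ACU Thr — synonymous.
Codon 5: UCC Ser / UCC Ser — identical.
Codon 6: GCC Ala / UAC Tyr — nonsynonymous.
Codon 7: AGC Ser / CAG Gln — nonsynonymous.
Codon 8: UCU Ser / UCU Ser — identical.
Nonsynonymous differences: 2.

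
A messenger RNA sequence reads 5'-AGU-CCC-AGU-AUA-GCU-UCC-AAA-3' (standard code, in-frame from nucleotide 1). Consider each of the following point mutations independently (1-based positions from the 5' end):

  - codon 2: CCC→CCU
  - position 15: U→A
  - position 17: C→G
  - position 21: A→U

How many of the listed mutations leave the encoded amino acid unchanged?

2

Codon 2: CCC (Pro) → CCU (Pro) — synonymous.
Codon 5: GCU (Ala) → GCA (Ala) — synonymous.
Codon 6: UCC (Ser) → UGC (Cys) — missense.
Codon 7: AAA (Lys) → AAU (Asn) — missense.
Synonymous: 2 of 4.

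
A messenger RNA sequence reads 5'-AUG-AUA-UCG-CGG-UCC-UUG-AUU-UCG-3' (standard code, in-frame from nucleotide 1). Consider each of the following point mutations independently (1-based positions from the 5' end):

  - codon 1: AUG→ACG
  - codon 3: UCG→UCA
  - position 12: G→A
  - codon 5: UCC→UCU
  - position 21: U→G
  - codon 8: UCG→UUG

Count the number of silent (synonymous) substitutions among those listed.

Codon 1: AUG (Met) → ACG (Thr) — missense.
Codon 3: UCG (Ser) → UCA (Ser) — synonymous.
Codon 4: CGG (Arg) → CGA (Arg) — synonymous.
Codon 5: UCC (Ser) → UCU (Ser) — synonymous.
Codon 7: AUU (Ile) → AUG (Met) — missense.
Codon 8: UCG (Ser) → UUG (Leu) — missense.
Synonymous: 3 of 6.

3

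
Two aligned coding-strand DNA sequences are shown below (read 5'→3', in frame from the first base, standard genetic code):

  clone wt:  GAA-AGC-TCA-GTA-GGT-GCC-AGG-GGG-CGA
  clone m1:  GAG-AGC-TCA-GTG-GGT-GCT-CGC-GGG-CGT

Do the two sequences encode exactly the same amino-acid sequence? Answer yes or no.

yes

Codon 1: GAA Glu / GAG Glu — synonymous.
Codon 2: AGC Ser / AGC Ser — identical.
Codon 3: TCA Ser / TCA Ser — identical.
Codon 4: GTA Val / GTG Val — synonymous.
Codon 5: GGT Gly / GGT Gly — identical.
Codon 6: GCC Ala / GCT Ala — synonymous.
Codon 7: AGG Arg / CGC Arg — synonymous.
Codon 8: GGG Gly / GGG Gly — identical.
Codon 9: CGA Arg / CGT Arg — synonymous.
Nonsynonymous differences: 0 → same protein.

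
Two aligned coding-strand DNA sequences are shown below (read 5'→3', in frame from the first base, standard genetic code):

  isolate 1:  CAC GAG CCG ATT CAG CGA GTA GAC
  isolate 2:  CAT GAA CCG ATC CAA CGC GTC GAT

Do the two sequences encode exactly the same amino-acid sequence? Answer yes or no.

Codon 1: CAC His / CAT His — synonymous.
Codon 2: GAG Glu / GAA Glu — synonymous.
Codon 3: CCG Pro / CCG Pro — identical.
Codon 4: ATT Ile / ATC Ile — synonymous.
Codon 5: CAG Gln / CAA Gln — synonymous.
Codon 6: CGA Arg / CGC Arg — synonymous.
Codon 7: GTA Val / GTC Val — synonymous.
Codon 8: GAC Asp / GAT Asp — synonymous.
Nonsynonymous differences: 0 → same protein.

yes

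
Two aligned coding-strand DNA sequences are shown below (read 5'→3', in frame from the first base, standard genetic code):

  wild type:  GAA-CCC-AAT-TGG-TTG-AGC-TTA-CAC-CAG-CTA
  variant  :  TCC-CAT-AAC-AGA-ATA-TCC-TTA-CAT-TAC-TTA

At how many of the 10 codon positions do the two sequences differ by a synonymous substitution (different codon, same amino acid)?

4

Codon 1: GAA Glu / TCC Ser — nonsynonymous.
Codon 2: CCC Pro / CAT His — nonsynonymous.
Codon 3: AAT Asn / AAC Asn — synonymous.
Codon 4: TGG Trp / AGA Arg — nonsynonymous.
Codon 5: TTG Leu / ATA Ile — nonsynonymous.
Codon 6: AGC Ser / TCC Ser — synonymous.
Codon 7: TTA Leu / TTA Leu — identical.
Codon 8: CAC His / CAT His — synonymous.
Codon 9: CAG Gln / TAC Tyr — nonsynonymous.
Codon 10: CTA Leu / TTA Leu — synonymous.
Synonymous differences: 4.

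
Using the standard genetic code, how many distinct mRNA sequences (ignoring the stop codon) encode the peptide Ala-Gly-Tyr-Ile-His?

192

Ala: 4 codons.
Gly: 4 codons.
Tyr: 2 codons.
Ile: 3 codons.
His: 2 codons.
4 × 4 × 2 × 3 × 2 = 192.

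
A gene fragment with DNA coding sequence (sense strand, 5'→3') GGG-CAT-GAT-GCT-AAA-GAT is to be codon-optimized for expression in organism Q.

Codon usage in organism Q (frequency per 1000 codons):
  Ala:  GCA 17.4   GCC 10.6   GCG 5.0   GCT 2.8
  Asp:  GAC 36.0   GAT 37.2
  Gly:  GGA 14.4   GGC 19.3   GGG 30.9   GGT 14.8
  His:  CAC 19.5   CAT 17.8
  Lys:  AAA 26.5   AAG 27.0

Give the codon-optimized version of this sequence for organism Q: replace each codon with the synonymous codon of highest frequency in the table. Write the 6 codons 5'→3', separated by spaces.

Codon 1 (Gly): best is GGG at 30.9.
Codon 2 (His): best is CAC at 19.5.
Codon 3 (Asp): best is GAT at 37.2.
Codon 4 (Ala): best is GCA at 17.4.
Codon 5 (Lys): best is AAG at 27.0.
Codon 6 (Asp): best is GAT at 37.2.

GGG CAC GAT GCA AAG GAT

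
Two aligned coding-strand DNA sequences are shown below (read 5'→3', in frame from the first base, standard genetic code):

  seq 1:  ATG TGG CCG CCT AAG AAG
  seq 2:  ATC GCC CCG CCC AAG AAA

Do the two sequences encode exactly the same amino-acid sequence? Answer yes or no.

Codon 1: ATG Met / ATC Ile — nonsynonymous.
Codon 2: TGG Trp / GCC Ala — nonsynonymous.
Codon 3: CCG Pro / CCG Pro — identical.
Codon 4: CCT Pro / CCC Pro — synonymous.
Codon 5: AAG Lys / AAG Lys — identical.
Codon 6: AAG Lys / AAA Lys — synonymous.
Nonsynonymous differences: 2 → different protein.

no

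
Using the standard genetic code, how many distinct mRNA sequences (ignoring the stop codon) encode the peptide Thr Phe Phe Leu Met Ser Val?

Thr: 4 codons.
Phe: 2 codons.
Phe: 2 codons.
Leu: 6 codons.
Met: 1 codon.
Ser: 6 codons.
Val: 4 codons.
4 × 2 × 2 × 6 × 1 × 6 × 4 = 2304.

2304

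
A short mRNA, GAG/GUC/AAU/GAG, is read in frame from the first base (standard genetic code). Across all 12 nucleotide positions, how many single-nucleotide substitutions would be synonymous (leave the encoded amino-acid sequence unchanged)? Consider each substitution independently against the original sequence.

Codon 1 (GAG, Glu): 1 synonymous substitution.
Codon 2 (GUC, Val): 3 synonymous substitutions.
Codon 3 (AAU, Asn): 1 synonymous substitution.
Codon 4 (GAG, Glu): 1 synonymous substitution.
Total: 1 + 3 + 1 + 1 = 6.

6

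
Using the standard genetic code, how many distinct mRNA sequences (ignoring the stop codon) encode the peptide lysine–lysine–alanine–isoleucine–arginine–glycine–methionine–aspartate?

Lys: 2 codons.
Lys: 2 codons.
Ala: 4 codons.
Ile: 3 codons.
Arg: 6 codons.
Gly: 4 codons.
Met: 1 codon.
Asp: 2 codons.
2 × 2 × 4 × 3 × 6 × 4 × 1 × 2 = 2304.

2304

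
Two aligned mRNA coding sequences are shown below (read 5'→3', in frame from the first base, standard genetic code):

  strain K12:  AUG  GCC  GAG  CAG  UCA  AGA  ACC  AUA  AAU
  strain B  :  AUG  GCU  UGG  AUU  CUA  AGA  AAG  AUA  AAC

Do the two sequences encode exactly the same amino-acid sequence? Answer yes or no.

Codon 1: AUG Met / AUG Met — identical.
Codon 2: GCC Ala / GCU Ala — synonymous.
Codon 3: GAG Glu / UGG Trp — nonsynonymous.
Codon 4: CAG Gln / AUU Ile — nonsynonymous.
Codon 5: UCA Ser / CUA Leu — nonsynonymous.
Codon 6: AGA Arg / AGA Arg — identical.
Codon 7: ACC Thr / AAG Lys — nonsynonymous.
Codon 8: AUA Ile / AUA Ile — identical.
Codon 9: AAU Asn / AAC Asn — synonymous.
Nonsynonymous differences: 4 → different protein.

no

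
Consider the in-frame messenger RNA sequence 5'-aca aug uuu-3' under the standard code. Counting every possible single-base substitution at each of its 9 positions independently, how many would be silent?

4

Codon 1 (ACA, Thr): 3 synonymous substitutions.
Codon 2 (AUG, Met): 0 synonymous substitutions.
Codon 3 (UUU, Phe): 1 synonymous substitution.
Total: 3 + 0 + 1 = 4.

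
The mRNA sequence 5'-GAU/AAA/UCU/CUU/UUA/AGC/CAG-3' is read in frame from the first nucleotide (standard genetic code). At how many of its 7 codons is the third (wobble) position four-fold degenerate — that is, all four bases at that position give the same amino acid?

2

Codon 1 GAU (Asp): third position 2-fold.
Codon 2 AAA (Lys): third position 2-fold.
Codon 3 UCU (Ser): third position 4-fold.
Codon 4 CUU (Leu): third position 4-fold.
Codon 5 UUA (Leu): third position 2-fold.
Codon 6 AGC (Ser): third position 2-fold.
Codon 7 CAG (Gln): third position 2-fold.
Four-fold degenerate third positions: 2.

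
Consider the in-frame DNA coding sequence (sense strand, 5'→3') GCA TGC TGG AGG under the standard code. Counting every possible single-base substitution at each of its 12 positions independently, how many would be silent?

6

Codon 1 (GCA, Ala): 3 synonymous substitutions.
Codon 2 (TGC, Cys): 1 synonymous substitution.
Codon 3 (TGG, Trp): 0 synonymous substitutions.
Codon 4 (AGG, Arg): 2 synonymous substitutions.
Total: 3 + 1 + 0 + 2 = 6.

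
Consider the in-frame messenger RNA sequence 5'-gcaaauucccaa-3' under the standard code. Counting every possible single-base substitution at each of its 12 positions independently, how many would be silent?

Codon 1 (GCA, Ala): 3 synonymous substitutions.
Codon 2 (AAU, Asn): 1 synonymous substitution.
Codon 3 (UCC, Ser): 3 synonymous substitutions.
Codon 4 (CAA, Gln): 1 synonymous substitution.
Total: 3 + 1 + 3 + 1 = 8.

8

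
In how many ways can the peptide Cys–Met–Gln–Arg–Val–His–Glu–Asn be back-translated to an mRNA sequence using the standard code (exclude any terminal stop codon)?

Cys: 2 codons.
Met: 1 codon.
Gln: 2 codons.
Arg: 6 codons.
Val: 4 codons.
His: 2 codons.
Glu: 2 codons.
Asn: 2 codons.
2 × 1 × 2 × 6 × 4 × 2 × 2 × 2 = 768.

768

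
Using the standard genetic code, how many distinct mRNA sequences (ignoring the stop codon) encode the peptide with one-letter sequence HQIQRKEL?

His: 2 codons.
Gln: 2 codons.
Ile: 3 codons.
Gln: 2 codons.
Arg: 6 codons.
Lys: 2 codons.
Glu: 2 codons.
Leu: 6 codons.
2 × 2 × 3 × 2 × 6 × 2 × 2 × 6 = 3456.

3456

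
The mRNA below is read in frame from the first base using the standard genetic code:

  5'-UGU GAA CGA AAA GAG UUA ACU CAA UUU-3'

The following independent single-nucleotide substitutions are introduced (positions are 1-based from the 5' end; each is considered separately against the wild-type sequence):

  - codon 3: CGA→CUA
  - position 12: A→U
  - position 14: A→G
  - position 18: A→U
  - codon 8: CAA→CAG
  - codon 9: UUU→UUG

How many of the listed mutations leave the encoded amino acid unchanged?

1

Codon 3: CGA (Arg) → CUA (Leu) — missense.
Codon 4: AAA (Lys) → AAU (Asn) — missense.
Codon 5: GAG (Glu) → GGG (Gly) — missense.
Codon 6: UUA (Leu) → UUU (Phe) — missense.
Codon 8: CAA (Gln) → CAG (Gln) — synonymous.
Codon 9: UUU (Phe) → UUG (Leu) — missense.
Synonymous: 1 of 6.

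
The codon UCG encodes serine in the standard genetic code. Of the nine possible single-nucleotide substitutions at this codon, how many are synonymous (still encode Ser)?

3

Position 1: none → 0 synonymous.
Position 2: none → 0 synonymous.
Position 3: UCU, UCC, UCA → 3 synonymous.
Total: 0 + 0 + 3 = 3.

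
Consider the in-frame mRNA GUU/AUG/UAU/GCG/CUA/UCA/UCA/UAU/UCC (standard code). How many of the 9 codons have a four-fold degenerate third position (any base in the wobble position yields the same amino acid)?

Codon 1 GUU (Val): third position 4-fold.
Codon 2 AUG (Met): third position 1-fold.
Codon 3 UAU (Tyr): third position 2-fold.
Codon 4 GCG (Ala): third position 4-fold.
Codon 5 CUA (Leu): third position 4-fold.
Codon 6 UCA (Ser): third position 4-fold.
Codon 7 UCA (Ser): third position 4-fold.
Codon 8 UAU (Tyr): third position 2-fold.
Codon 9 UCC (Ser): third position 4-fold.
Four-fold degenerate third positions: 6.

6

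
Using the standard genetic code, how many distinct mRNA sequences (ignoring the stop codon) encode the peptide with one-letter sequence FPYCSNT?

1536

Phe: 2 codons.
Pro: 4 codons.
Tyr: 2 codons.
Cys: 2 codons.
Ser: 6 codons.
Asn: 2 codons.
Thr: 4 codons.
2 × 4 × 2 × 2 × 6 × 2 × 4 = 1536.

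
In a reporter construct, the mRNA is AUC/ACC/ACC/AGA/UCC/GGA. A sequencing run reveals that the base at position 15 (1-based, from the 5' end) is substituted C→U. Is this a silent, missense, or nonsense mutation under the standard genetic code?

Position 15 falls in codon 5: UCC → Ser.
After the substitution the codon is UCU → Ser.
Both encode Ser, so the change is synonymous.

silent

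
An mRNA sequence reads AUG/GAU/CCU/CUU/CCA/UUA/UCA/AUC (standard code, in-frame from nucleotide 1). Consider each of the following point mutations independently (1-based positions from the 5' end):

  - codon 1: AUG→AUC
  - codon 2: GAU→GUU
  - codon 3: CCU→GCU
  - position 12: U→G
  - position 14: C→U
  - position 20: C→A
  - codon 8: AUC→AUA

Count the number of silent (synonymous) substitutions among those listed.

2

Codon 1: AUG (Met) → AUC (Ile) — missense.
Codon 2: GAU (Asp) → GUU (Val) — missense.
Codon 3: CCU (Pro) → GCU (Ala) — missense.
Codon 4: CUU (Leu) → CUG (Leu) — synonymous.
Codon 5: CCA (Pro) → CUA (Leu) — missense.
Codon 7: UCA (Ser) → UAA (Stop) — nonsense.
Codon 8: AUC (Ile) → AUA (Ile) — synonymous.
Synonymous: 2 of 7.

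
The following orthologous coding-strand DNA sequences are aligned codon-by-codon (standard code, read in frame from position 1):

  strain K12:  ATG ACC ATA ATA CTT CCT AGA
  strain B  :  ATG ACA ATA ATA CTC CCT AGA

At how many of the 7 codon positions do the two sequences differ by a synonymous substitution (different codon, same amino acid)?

2

Codon 1: ATG Met / ATG Met — identical.
Codon 2: ACC Thr / ACA Thr — synonymous.
Codon 3: ATA Ile / ATA Ile — identical.
Codon 4: ATA Ile / ATA Ile — identical.
Codon 5: CTT Leu / CTC Leu — synonymous.
Codon 6: CCT Pro / CCT Pro — identical.
Codon 7: AGA Arg / AGA Arg — identical.
Synonymous differences: 2.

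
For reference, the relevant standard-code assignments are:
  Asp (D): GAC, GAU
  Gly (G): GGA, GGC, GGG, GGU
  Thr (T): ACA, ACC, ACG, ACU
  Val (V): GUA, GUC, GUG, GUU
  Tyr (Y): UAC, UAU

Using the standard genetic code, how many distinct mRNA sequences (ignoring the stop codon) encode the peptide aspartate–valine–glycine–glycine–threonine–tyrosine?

Asp: 2 codons.
Val: 4 codons.
Gly: 4 codons.
Gly: 4 codons.
Thr: 4 codons.
Tyr: 2 codons.
2 × 4 × 4 × 4 × 4 × 2 = 1024.

1024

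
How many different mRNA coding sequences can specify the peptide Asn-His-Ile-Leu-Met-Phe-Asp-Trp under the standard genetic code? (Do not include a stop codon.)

Asn: 2 codons.
His: 2 codons.
Ile: 3 codons.
Leu: 6 codons.
Met: 1 codon.
Phe: 2 codons.
Asp: 2 codons.
Trp: 1 codon.
2 × 2 × 3 × 6 × 1 × 2 × 2 × 1 = 288.

288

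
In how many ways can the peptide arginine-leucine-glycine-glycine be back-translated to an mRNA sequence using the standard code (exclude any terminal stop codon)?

Arg: 6 codons.
Leu: 6 codons.
Gly: 4 codons.
Gly: 4 codons.
6 × 6 × 4 × 4 = 576.

576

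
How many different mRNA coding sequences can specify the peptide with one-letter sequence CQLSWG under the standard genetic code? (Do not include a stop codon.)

Cys: 2 codons.
Gln: 2 codons.
Leu: 6 codons.
Ser: 6 codons.
Trp: 1 codon.
Gly: 4 codons.
2 × 2 × 6 × 6 × 1 × 4 = 576.

576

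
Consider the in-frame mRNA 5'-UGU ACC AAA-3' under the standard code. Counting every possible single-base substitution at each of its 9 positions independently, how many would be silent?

5

Codon 1 (UGU, Cys): 1 synonymous substitution.
Codon 2 (ACC, Thr): 3 synonymous substitutions.
Codon 3 (AAA, Lys): 1 synonymous substitution.
Total: 1 + 3 + 1 = 5.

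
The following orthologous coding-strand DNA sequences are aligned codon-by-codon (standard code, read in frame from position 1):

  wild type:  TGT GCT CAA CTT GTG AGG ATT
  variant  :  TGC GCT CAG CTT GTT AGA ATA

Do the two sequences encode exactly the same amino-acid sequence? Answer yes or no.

Codon 1: TGT Cys / TGC Cys — synonymous.
Codon 2: GCT Ala / GCT Ala — identical.
Codon 3: CAA Gln / CAG Gln — synonymous.
Codon 4: CTT Leu / CTT Leu — identical.
Codon 5: GTG Val / GTT Val — synonymous.
Codon 6: AGG Arg / AGA Arg — synonymous.
Codon 7: ATT Ile / ATA Ile — synonymous.
Nonsynonymous differences: 0 → same protein.

yes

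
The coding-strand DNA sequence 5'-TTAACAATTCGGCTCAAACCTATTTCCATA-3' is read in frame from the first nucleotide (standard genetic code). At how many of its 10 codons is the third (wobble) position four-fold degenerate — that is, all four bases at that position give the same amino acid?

Codon 1 TTA (Leu): third position 2-fold.
Codon 2 ACA (Thr): third position 4-fold.
Codon 3 ATT (Ile): third position 3-fold.
Codon 4 CGG (Arg): third position 4-fold.
Codon 5 CTC (Leu): third position 4-fold.
Codon 6 AAA (Lys): third position 2-fold.
Codon 7 CCT (Pro): third position 4-fold.
Codon 8 ATT (Ile): third position 3-fold.
Codon 9 TCC (Ser): third position 4-fold.
Codon 10 ATA (Ile): third position 3-fold.
Four-fold degenerate third positions: 5.

5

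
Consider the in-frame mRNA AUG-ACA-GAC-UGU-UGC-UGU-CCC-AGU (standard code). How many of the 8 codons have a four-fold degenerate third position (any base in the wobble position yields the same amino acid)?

2

Codon 1 AUG (Met): third position 1-fold.
Codon 2 ACA (Thr): third position 4-fold.
Codon 3 GAC (Asp): third position 2-fold.
Codon 4 UGU (Cys): third position 2-fold.
Codon 5 UGC (Cys): third position 2-fold.
Codon 6 UGU (Cys): third position 2-fold.
Codon 7 CCC (Pro): third position 4-fold.
Codon 8 AGU (Ser): third position 2-fold.
Four-fold degenerate third positions: 2.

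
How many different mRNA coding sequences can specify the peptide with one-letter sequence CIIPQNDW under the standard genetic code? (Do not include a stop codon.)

Cys: 2 codons.
Ile: 3 codons.
Ile: 3 codons.
Pro: 4 codons.
Gln: 2 codons.
Asn: 2 codons.
Asp: 2 codons.
Trp: 1 codon.
2 × 3 × 3 × 4 × 2 × 2 × 2 × 1 = 576.

576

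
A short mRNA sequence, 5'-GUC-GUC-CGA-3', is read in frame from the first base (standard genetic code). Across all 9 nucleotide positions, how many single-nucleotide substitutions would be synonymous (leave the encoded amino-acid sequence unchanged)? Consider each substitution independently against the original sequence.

10

Codon 1 (GUC, Val): 3 synonymous substitutions.
Codon 2 (GUC, Val): 3 synonymous substitutions.
Codon 3 (CGA, Arg): 4 synonymous substitutions.
Total: 3 + 3 + 4 = 10.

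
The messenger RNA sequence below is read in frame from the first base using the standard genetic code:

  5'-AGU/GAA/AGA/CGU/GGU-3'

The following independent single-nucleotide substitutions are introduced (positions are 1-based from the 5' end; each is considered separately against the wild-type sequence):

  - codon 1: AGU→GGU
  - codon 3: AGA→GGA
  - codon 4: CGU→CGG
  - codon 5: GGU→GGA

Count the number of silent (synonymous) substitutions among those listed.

Codon 1: AGU (Ser) → GGU (Gly) — missense.
Codon 3: AGA (Arg) → GGA (Gly) — missense.
Codon 4: CGU (Arg) → CGG (Arg) — synonymous.
Codon 5: GGU (Gly) → GGA (Gly) — synonymous.
Synonymous: 2 of 4.

2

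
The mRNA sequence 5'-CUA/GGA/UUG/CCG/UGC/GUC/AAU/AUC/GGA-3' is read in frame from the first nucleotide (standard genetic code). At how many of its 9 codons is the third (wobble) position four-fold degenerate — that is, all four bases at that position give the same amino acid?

5

Codon 1 CUA (Leu): third position 4-fold.
Codon 2 GGA (Gly): third position 4-fold.
Codon 3 UUG (Leu): third position 2-fold.
Codon 4 CCG (Pro): third position 4-fold.
Codon 5 UGC (Cys): third position 2-fold.
Codon 6 GUC (Val): third position 4-fold.
Codon 7 AAU (Asn): third position 2-fold.
Codon 8 AUC (Ile): third position 3-fold.
Codon 9 GGA (Gly): third position 4-fold.
Four-fold degenerate third positions: 5.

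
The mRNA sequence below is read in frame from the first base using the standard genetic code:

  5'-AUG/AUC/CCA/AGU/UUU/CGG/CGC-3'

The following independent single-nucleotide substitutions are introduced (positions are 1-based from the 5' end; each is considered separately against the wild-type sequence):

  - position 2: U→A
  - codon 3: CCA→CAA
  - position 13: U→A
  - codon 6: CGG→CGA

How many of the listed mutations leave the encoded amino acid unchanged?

Codon 1: AUG (Met) → AAG (Lys) — missense.
Codon 3: CCA (Pro) → CAA (Gln) — missense.
Codon 5: UUU (Phe) → AUU (Ile) — missense.
Codon 6: CGG (Arg) → CGA (Arg) — synonymous.
Synonymous: 1 of 4.

1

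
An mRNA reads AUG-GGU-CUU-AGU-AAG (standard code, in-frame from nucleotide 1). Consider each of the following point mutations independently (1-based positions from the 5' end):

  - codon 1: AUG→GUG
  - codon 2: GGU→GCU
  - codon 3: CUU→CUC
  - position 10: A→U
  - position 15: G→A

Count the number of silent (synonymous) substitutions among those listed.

2

Codon 1: AUG (Met) → GUG (Val) — missense.
Codon 2: GGU (Gly) → GCU (Ala) — missense.
Codon 3: CUU (Leu) → CUC (Leu) — synonymous.
Codon 4: AGU (Ser) → UGU (Cys) — missense.
Codon 5: AAG (Lys) → AAA (Lys) — synonymous.
Synonymous: 2 of 5.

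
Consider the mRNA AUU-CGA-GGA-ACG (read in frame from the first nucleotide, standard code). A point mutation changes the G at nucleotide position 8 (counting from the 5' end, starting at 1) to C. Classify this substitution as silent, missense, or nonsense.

Position 8 falls in codon 3: GGA → Gly.
After the substitution the codon is GCA → Ala.
Gly ≠ Ala, so this is a missense mutation.

missense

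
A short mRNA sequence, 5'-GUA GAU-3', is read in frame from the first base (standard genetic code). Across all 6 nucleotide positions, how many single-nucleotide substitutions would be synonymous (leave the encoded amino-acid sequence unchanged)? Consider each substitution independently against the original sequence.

4

Codon 1 (GUA, Val): 3 synonymous substitutions.
Codon 2 (GAU, Asp): 1 synonymous substitution.
Total: 3 + 1 = 4.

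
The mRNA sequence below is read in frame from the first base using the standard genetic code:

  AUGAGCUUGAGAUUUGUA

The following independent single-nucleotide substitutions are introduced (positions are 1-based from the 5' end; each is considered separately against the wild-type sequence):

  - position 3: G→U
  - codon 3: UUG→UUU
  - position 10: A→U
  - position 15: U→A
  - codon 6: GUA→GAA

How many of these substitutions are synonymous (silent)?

Codon 1: AUG (Met) → AUU (Ile) — missense.
Codon 3: UUG (Leu) → UUU (Phe) — missense.
Codon 4: AGA (Arg) → UGA (Stop) — nonsense.
Codon 5: UUU (Phe) → UUA (Leu) — missense.
Codon 6: GUA (Val) → GAA (Glu) — missense.
Synonymous: 0 of 5.

0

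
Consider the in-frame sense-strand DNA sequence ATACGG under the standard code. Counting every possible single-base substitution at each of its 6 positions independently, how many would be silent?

6

Codon 1 (ATA, Ile): 2 synonymous substitutions.
Codon 2 (CGG, Arg): 4 synonymous substitutions.
Total: 2 + 4 = 6.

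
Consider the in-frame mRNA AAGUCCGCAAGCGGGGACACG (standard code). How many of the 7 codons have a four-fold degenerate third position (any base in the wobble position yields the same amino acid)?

Codon 1 AAG (Lys): third position 2-fold.
Codon 2 UCC (Ser): third position 4-fold.
Codon 3 GCA (Ala): third position 4-fold.
Codon 4 AGC (Ser): third position 2-fold.
Codon 5 GGG (Gly): third position 4-fold.
Codon 6 GAC (Asp): third position 2-fold.
Codon 7 ACG (Thr): third position 4-fold.
Four-fold degenerate third positions: 4.

4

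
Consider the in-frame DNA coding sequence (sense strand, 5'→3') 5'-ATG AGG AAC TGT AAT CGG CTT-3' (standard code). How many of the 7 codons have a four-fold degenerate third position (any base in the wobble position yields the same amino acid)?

Codon 1 ATG (Met): third position 1-fold.
Codon 2 AGG (Arg): third position 2-fold.
Codon 3 AAC (Asn): third position 2-fold.
Codon 4 TGT (Cys): third position 2-fold.
Codon 5 AAT (Asn): third position 2-fold.
Codon 6 CGG (Arg): third position 4-fold.
Codon 7 CTT (Leu): third position 4-fold.
Four-fold degenerate third positions: 2.

2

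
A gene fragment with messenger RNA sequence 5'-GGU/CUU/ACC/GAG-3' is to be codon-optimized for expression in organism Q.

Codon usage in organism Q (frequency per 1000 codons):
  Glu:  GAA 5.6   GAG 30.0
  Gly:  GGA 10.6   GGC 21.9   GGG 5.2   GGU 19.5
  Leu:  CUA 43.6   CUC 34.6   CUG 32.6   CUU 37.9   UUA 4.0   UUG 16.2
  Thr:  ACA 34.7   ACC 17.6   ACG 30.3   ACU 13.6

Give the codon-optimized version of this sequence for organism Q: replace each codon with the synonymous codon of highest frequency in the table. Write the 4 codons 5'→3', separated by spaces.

Codon 1 (Gly): best is GGC at 21.9.
Codon 2 (Leu): best is CUA at 43.6.
Codon 3 (Thr): best is ACA at 34.7.
Codon 4 (Glu): best is GAG at 30.0.

GGC CUA ACA GAG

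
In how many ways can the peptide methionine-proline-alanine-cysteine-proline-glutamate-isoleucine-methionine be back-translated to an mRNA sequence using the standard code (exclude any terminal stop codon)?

Met: 1 codon.
Pro: 4 codons.
Ala: 4 codons.
Cys: 2 codons.
Pro: 4 codons.
Glu: 2 codons.
Ile: 3 codons.
Met: 1 codon.
1 × 4 × 4 × 2 × 4 × 2 × 3 × 1 = 768.

768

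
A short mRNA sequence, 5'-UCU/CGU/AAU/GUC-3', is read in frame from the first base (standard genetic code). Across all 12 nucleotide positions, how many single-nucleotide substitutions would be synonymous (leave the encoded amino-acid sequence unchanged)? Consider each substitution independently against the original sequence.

10

Codon 1 (UCU, Ser): 3 synonymous substitutions.
Codon 2 (CGU, Arg): 3 synonymous substitutions.
Codon 3 (AAU, Asn): 1 synonymous substitution.
Codon 4 (GUC, Val): 3 synonymous substitutions.
Total: 3 + 3 + 1 + 3 = 10.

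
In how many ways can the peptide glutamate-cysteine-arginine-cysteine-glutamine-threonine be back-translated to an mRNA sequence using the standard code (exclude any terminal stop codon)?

384

Glu: 2 codons.
Cys: 2 codons.
Arg: 6 codons.
Cys: 2 codons.
Gln: 2 codons.
Thr: 4 codons.
2 × 2 × 6 × 2 × 2 × 4 = 384.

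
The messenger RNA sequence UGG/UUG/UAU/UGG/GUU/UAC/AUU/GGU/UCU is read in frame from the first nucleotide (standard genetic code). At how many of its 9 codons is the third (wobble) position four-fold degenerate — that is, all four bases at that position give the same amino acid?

3

Codon 1 UGG (Trp): third position 1-fold.
Codon 2 UUG (Leu): third position 2-fold.
Codon 3 UAU (Tyr): third position 2-fold.
Codon 4 UGG (Trp): third position 1-fold.
Codon 5 GUU (Val): third position 4-fold.
Codon 6 UAC (Tyr): third position 2-fold.
Codon 7 AUU (Ile): third position 3-fold.
Codon 8 GGU (Gly): third position 4-fold.
Codon 9 UCU (Ser): third position 4-fold.
Four-fold degenerate third positions: 3.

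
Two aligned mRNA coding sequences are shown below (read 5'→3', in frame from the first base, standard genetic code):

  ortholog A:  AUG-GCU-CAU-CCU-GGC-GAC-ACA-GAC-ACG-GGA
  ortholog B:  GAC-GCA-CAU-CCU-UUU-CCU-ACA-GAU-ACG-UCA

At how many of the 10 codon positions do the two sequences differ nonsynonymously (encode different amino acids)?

4

Codon 1: AUG Met / GAC Asp — nonsynonymous.
Codon 2: GCU Ala / GCA Ala — synonymous.
Codon 3: CAU His / CAU His — identical.
Codon 4: CCU Pro / CCU Pro — identical.
Codon 5: GGC Gly / UUU Phe — nonsynonymous.
Codon 6: GAC Asp / CCU Pro — nonsynonymous.
Codon 7: ACA Thr / ACA Thr — identical.
Codon 8: GAC Asp / GAU Asp — synonymous.
Codon 9: ACG Thr / ACG Thr — identical.
Codon 10: GGA Gly / UCA Ser — nonsynonymous.
Nonsynonymous differences: 4.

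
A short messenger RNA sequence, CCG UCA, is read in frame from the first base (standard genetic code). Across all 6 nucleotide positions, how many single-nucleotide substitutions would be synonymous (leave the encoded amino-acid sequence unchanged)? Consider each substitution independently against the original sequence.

6

Codon 1 (CCG, Pro): 3 synonymous substitutions.
Codon 2 (UCA, Ser): 3 synonymous substitutions.
Total: 3 + 3 = 6.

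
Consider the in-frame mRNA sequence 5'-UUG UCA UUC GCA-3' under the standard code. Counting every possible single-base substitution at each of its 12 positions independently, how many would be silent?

Codon 1 (UUG, Leu): 2 synonymous substitutions.
Codon 2 (UCA, Ser): 3 synonymous substitutions.
Codon 3 (UUC, Phe): 1 synonymous substitution.
Codon 4 (GCA, Ala): 3 synonymous substitutions.
Total: 2 + 3 + 1 + 3 = 9.

9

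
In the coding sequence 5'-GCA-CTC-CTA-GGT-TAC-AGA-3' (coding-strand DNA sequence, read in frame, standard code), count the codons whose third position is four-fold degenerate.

4

Codon 1 GCA (Ala): third position 4-fold.
Codon 2 CTC (Leu): third position 4-fold.
Codon 3 CTA (Leu): third position 4-fold.
Codon 4 GGT (Gly): third position 4-fold.
Codon 5 TAC (Tyr): third position 2-fold.
Codon 6 AGA (Arg): third position 2-fold.
Four-fold degenerate third positions: 4.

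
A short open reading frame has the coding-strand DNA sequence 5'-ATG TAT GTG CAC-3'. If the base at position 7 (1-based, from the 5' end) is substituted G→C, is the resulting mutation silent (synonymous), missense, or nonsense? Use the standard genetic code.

Position 7 falls in codon 3: GTG → Val.
After the substitution the codon is CTG → Leu.
Val ≠ Leu, so this is a missense mutation.

missense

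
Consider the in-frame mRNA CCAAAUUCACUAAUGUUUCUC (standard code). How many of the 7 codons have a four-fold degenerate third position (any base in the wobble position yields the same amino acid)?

4

Codon 1 CCA (Pro): third position 4-fold.
Codon 2 AAU (Asn): third position 2-fold.
Codon 3 UCA (Ser): third position 4-fold.
Codon 4 CUA (Leu): third position 4-fold.
Codon 5 AUG (Met): third position 1-fold.
Codon 6 UUU (Phe): third position 2-fold.
Codon 7 CUC (Leu): third position 4-fold.
Four-fold degenerate third positions: 4.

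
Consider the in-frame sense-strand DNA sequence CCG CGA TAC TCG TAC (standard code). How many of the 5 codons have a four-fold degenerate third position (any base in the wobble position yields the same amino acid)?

Codon 1 CCG (Pro): third position 4-fold.
Codon 2 CGA (Arg): third position 4-fold.
Codon 3 TAC (Tyr): third position 2-fold.
Codon 4 TCG (Ser): third position 4-fold.
Codon 5 TAC (Tyr): third position 2-fold.
Four-fold degenerate third positions: 3.

3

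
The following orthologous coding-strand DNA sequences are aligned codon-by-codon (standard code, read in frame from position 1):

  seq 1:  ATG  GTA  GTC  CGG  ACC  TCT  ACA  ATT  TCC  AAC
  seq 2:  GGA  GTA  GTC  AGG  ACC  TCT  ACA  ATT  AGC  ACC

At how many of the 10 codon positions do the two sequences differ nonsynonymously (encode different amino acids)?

Codon 1: ATG Met / GGA Gly — nonsynonymous.
Codon 2: GTA Val / GTA Val — identical.
Codon 3: GTC Val / GTC Val — identical.
Codon 4: CGG Arg / AGG Arg — synonymous.
Codon 5: ACC Thr / ACC Thr — identical.
Codon 6: TCT Ser / TCT Ser — identical.
Codon 7: ACA Thr / ACA Thr — identical.
Codon 8: ATT Ile / ATT Ile — identical.
Codon 9: TCC Ser / AGC Ser — synonymous.
Codon 10: AAC Asn / ACC Thr — nonsynonymous.
Nonsynonymous differences: 2.

2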